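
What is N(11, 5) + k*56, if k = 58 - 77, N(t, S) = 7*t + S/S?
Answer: -986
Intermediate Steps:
N(t, S) = 1 + 7*t (N(t, S) = 7*t + 1 = 1 + 7*t)
k = -19
N(11, 5) + k*56 = (1 + 7*11) - 19*56 = (1 + 77) - 1064 = 78 - 1064 = -986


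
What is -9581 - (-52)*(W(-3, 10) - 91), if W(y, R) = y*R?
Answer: -15873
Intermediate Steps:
W(y, R) = R*y
-9581 - (-52)*(W(-3, 10) - 91) = -9581 - (-52)*(10*(-3) - 91) = -9581 - (-52)*(-30 - 91) = -9581 - (-52)*(-121) = -9581 - 1*6292 = -9581 - 6292 = -15873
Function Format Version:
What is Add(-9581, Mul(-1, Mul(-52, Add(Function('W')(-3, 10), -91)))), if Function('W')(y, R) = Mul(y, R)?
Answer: -15873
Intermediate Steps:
Function('W')(y, R) = Mul(R, y)
Add(-9581, Mul(-1, Mul(-52, Add(Function('W')(-3, 10), -91)))) = Add(-9581, Mul(-1, Mul(-52, Add(Mul(10, -3), -91)))) = Add(-9581, Mul(-1, Mul(-52, Add(-30, -91)))) = Add(-9581, Mul(-1, Mul(-52, -121))) = Add(-9581, Mul(-1, 6292)) = Add(-9581, -6292) = -15873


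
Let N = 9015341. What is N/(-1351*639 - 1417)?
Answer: -9015341/864706 ≈ -10.426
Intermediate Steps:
N/(-1351*639 - 1417) = 9015341/(-1351*639 - 1417) = 9015341/(-863289 - 1417) = 9015341/(-864706) = 9015341*(-1/864706) = -9015341/864706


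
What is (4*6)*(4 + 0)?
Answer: 96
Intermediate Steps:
(4*6)*(4 + 0) = 24*4 = 96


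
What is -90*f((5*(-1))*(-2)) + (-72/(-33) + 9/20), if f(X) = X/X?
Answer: -19221/220 ≈ -87.368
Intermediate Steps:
f(X) = 1
-90*f((5*(-1))*(-2)) + (-72/(-33) + 9/20) = -90*1 + (-72/(-33) + 9/20) = -90 + (-72*(-1/33) + 9*(1/20)) = -90 + (24/11 + 9/20) = -90 + 579/220 = -19221/220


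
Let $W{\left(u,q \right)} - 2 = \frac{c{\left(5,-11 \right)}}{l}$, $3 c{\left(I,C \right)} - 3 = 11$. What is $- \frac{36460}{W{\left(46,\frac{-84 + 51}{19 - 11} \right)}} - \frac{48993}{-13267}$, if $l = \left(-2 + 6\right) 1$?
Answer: $- \frac{2901358053}{252073} \approx -11510.0$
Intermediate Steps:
$c{\left(I,C \right)} = \frac{14}{3}$ ($c{\left(I,C \right)} = 1 + \frac{1}{3} \cdot 11 = 1 + \frac{11}{3} = \frac{14}{3}$)
$l = 4$ ($l = 4 \cdot 1 = 4$)
$W{\left(u,q \right)} = \frac{19}{6}$ ($W{\left(u,q \right)} = 2 + \frac{14}{3 \cdot 4} = 2 + \frac{14}{3} \cdot \frac{1}{4} = 2 + \frac{7}{6} = \frac{19}{6}$)
$- \frac{36460}{W{\left(46,\frac{-84 + 51}{19 - 11} \right)}} - \frac{48993}{-13267} = - \frac{36460}{\frac{19}{6}} - \frac{48993}{-13267} = \left(-36460\right) \frac{6}{19} - - \frac{48993}{13267} = - \frac{218760}{19} + \frac{48993}{13267} = - \frac{2901358053}{252073}$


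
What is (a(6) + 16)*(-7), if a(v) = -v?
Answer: -70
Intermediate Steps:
(a(6) + 16)*(-7) = (-1*6 + 16)*(-7) = (-6 + 16)*(-7) = 10*(-7) = -70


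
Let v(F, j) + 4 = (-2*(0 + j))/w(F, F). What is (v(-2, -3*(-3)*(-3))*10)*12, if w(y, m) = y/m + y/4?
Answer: 12480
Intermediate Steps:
w(y, m) = y/4 + y/m (w(y, m) = y/m + y*(1/4) = y/m + y/4 = y/4 + y/m)
v(F, j) = -4 - 2*j/(1 + F/4) (v(F, j) = -4 + (-2*(0 + j))/(F/4 + F/F) = -4 + (-2*j)/(F/4 + 1) = -4 + (-2*j)/(1 + F/4) = -4 - 2*j/(1 + F/4))
(v(-2, -3*(-3)*(-3))*10)*12 = ((4*(-4 - 1*(-2) - 2*(-3*(-3))*(-3))/(4 - 2))*10)*12 = ((4*(-4 + 2 - 18*(-3))/2)*10)*12 = ((4*(1/2)*(-4 + 2 - 2*(-27)))*10)*12 = ((4*(1/2)*(-4 + 2 + 54))*10)*12 = ((4*(1/2)*52)*10)*12 = (104*10)*12 = 1040*12 = 12480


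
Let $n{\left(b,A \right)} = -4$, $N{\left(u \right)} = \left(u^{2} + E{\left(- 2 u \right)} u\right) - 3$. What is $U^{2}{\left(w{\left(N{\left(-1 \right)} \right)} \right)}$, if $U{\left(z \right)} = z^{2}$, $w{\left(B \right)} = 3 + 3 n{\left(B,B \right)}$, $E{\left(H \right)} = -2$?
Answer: $6561$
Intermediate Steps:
$N{\left(u \right)} = -3 + u^{2} - 2 u$ ($N{\left(u \right)} = \left(u^{2} - 2 u\right) - 3 = -3 + u^{2} - 2 u$)
$w{\left(B \right)} = -9$ ($w{\left(B \right)} = 3 + 3 \left(-4\right) = 3 - 12 = -9$)
$U^{2}{\left(w{\left(N{\left(-1 \right)} \right)} \right)} = \left(\left(-9\right)^{2}\right)^{2} = 81^{2} = 6561$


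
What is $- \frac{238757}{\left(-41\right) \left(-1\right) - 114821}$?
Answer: $\frac{238757}{114780} \approx 2.0801$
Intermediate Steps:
$- \frac{238757}{\left(-41\right) \left(-1\right) - 114821} = - \frac{238757}{41 - 114821} = - \frac{238757}{-114780} = \left(-238757\right) \left(- \frac{1}{114780}\right) = \frac{238757}{114780}$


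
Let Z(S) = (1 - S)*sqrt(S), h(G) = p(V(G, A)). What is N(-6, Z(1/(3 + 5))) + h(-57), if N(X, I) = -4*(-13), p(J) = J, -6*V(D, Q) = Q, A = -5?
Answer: 317/6 ≈ 52.833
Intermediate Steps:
V(D, Q) = -Q/6
h(G) = 5/6 (h(G) = -1/6*(-5) = 5/6)
Z(S) = sqrt(S)*(1 - S)
N(X, I) = 52
N(-6, Z(1/(3 + 5))) + h(-57) = 52 + 5/6 = 317/6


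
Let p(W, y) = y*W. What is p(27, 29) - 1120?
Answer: -337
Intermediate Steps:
p(W, y) = W*y
p(27, 29) - 1120 = 27*29 - 1120 = 783 - 1120 = -337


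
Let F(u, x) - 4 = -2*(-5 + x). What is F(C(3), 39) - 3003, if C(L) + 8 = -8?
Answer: -3067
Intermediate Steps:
C(L) = -16 (C(L) = -8 - 8 = -16)
F(u, x) = 14 - 2*x (F(u, x) = 4 - 2*(-5 + x) = 4 + (10 - 2*x) = 14 - 2*x)
F(C(3), 39) - 3003 = (14 - 2*39) - 3003 = (14 - 78) - 3003 = -64 - 3003 = -3067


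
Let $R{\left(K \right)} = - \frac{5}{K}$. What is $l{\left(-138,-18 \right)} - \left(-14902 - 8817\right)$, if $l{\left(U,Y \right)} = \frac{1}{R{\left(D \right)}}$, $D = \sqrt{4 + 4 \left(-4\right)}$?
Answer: $23719 - \frac{2 i \sqrt{3}}{5} \approx 23719.0 - 0.69282 i$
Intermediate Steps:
$D = 2 i \sqrt{3}$ ($D = \sqrt{4 - 16} = \sqrt{-12} = 2 i \sqrt{3} \approx 3.4641 i$)
$l{\left(U,Y \right)} = - \frac{2 i \sqrt{3}}{5}$ ($l{\left(U,Y \right)} = \frac{1}{\left(-5\right) \frac{1}{2 i \sqrt{3}}} = \frac{1}{\left(-5\right) \left(- \frac{i \sqrt{3}}{6}\right)} = \frac{1}{\frac{5}{6} i \sqrt{3}} = - \frac{2 i \sqrt{3}}{5}$)
$l{\left(-138,-18 \right)} - \left(-14902 - 8817\right) = - \frac{2 i \sqrt{3}}{5} - \left(-14902 - 8817\right) = - \frac{2 i \sqrt{3}}{5} - -23719 = - \frac{2 i \sqrt{3}}{5} + 23719 = 23719 - \frac{2 i \sqrt{3}}{5}$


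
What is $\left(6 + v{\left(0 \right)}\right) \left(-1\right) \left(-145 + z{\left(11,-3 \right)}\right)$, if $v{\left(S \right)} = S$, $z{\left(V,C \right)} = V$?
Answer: $804$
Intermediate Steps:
$\left(6 + v{\left(0 \right)}\right) \left(-1\right) \left(-145 + z{\left(11,-3 \right)}\right) = \left(6 + 0\right) \left(-1\right) \left(-145 + 11\right) = 6 \left(-1\right) \left(-134\right) = \left(-6\right) \left(-134\right) = 804$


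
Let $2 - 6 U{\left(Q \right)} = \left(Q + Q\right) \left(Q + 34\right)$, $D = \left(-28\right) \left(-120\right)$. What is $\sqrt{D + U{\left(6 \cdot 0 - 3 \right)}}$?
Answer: $\frac{\sqrt{30522}}{3} \approx 58.235$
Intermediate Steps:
$D = 3360$
$U{\left(Q \right)} = \frac{1}{3} - \frac{Q \left(34 + Q\right)}{3}$ ($U{\left(Q \right)} = \frac{1}{3} - \frac{\left(Q + Q\right) \left(Q + 34\right)}{6} = \frac{1}{3} - \frac{2 Q \left(34 + Q\right)}{6} = \frac{1}{3} - \frac{Q \left(34 + Q\right)}{3}$)
$\sqrt{D + U{\left(6 \cdot 0 - 3 \right)}} = \sqrt{3360 - \left(- \frac{1}{3} + \frac{\left(6 \cdot 0 - 3\right)^{2}}{3} + \frac{34 \left(6 \cdot 0 - 3\right)}{3}\right)} = \sqrt{3360 - \left(- \frac{1}{3} + \frac{\left(0 - 3\right)^{2}}{3} + \frac{34 \left(0 - 3\right)}{3}\right)} = \sqrt{3360 - \left(- \frac{103}{3} + 3\right)} = \sqrt{3360 + \left(\frac{1}{3} + 34 - 3\right)} = \sqrt{3360 + \frac{94}{3}} = \sqrt{\frac{10174}{3}} = \frac{\sqrt{30522}}{3}$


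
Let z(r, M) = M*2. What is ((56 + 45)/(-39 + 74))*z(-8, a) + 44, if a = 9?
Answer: 3358/35 ≈ 95.943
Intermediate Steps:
z(r, M) = 2*M
((56 + 45)/(-39 + 74))*z(-8, a) + 44 = ((56 + 45)/(-39 + 74))*(2*9) + 44 = (101/35)*18 + 44 = 1818/35 + 44 = 3358/35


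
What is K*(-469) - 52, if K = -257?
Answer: 120481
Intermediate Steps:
K*(-469) - 52 = -257*(-469) - 52 = 120533 - 52 = 120481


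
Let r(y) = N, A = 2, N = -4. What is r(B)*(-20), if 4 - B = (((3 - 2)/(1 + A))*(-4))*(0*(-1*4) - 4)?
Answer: 80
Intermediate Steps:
B = -4/3 (B = 4 - ((3 - 2)/(1 + 2))*(-4)*(0*(-1*4) - 4) = 4 - (1/3)*(-4)*(0*(-4) - 4) = 4 - (1*(⅓))*(-4)*(0 - 4) = 4 - (⅓)*(-4)*(-4) = 4 - (-4)*(-4)/3 = 4 - 1*16/3 = 4 - 16/3 = -4/3 ≈ -1.3333)
r(y) = -4
r(B)*(-20) = -4*(-20) = 80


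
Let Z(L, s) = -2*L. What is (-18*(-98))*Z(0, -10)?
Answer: 0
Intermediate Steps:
(-18*(-98))*Z(0, -10) = (-18*(-98))*(-2*0) = 1764*0 = 0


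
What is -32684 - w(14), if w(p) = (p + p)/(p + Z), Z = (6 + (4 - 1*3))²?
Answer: -294160/9 ≈ -32684.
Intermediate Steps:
Z = 49 (Z = (6 + (4 - 3))² = (6 + 1)² = 7² = 49)
w(p) = 2*p/(49 + p) (w(p) = (p + p)/(p + 49) = (2*p)/(49 + p) = 2*p/(49 + p))
-32684 - w(14) = -32684 - 2*14/(49 + 14) = -32684 - 2*14/63 = -32684 - 1*4/9 = -32684 - 4/9 = -294160/9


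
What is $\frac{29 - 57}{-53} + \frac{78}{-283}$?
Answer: $\frac{3790}{14999} \approx 0.25268$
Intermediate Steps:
$\frac{29 - 57}{-53} + \frac{78}{-283} = \left(29 - 57\right) \left(- \frac{1}{53}\right) + 78 \left(- \frac{1}{283}\right) = \left(-28\right) \left(- \frac{1}{53}\right) - \frac{78}{283} = \frac{28}{53} - \frac{78}{283} = \frac{3790}{14999}$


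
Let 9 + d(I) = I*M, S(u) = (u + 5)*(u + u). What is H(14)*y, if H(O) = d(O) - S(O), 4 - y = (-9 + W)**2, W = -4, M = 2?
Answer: 84645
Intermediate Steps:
y = -165 (y = 4 - (-9 - 4)**2 = 4 - 1*(-13)**2 = 4 - 1*169 = 4 - 169 = -165)
S(u) = 2*u*(5 + u) (S(u) = (5 + u)*(2*u) = 2*u*(5 + u))
d(I) = -9 + 2*I (d(I) = -9 + I*2 = -9 + 2*I)
H(O) = -9 + 2*O - 2*O*(5 + O) (H(O) = (-9 + 2*O) - 2*O*(5 + O) = -9 + 2*O - 2*O*(5 + O))
H(14)*y = (-9 + 2*14 - 2*14*(5 + 14))*(-165) = (-9 + 28 - 2*14*19)*(-165) = (-9 + 28 - 532)*(-165) = -513*(-165) = 84645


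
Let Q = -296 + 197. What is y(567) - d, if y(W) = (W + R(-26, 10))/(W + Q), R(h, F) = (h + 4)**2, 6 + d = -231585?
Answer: 108385639/468 ≈ 2.3159e+5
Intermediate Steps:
d = -231591 (d = -6 - 231585 = -231591)
R(h, F) = (4 + h)**2
Q = -99
y(W) = (484 + W)/(-99 + W) (y(W) = (W + (4 - 26)**2)/(W - 99) = (W + (-22)**2)/(-99 + W) = (W + 484)/(-99 + W) = (484 + W)/(-99 + W))
y(567) - d = (484 + 567)/(-99 + 567) - 1*(-231591) = 1051/468 + 231591 = 108385639/468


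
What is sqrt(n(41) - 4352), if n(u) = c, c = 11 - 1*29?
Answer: I*sqrt(4370) ≈ 66.106*I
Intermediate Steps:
c = -18 (c = 11 - 29 = -18)
n(u) = -18
sqrt(n(41) - 4352) = sqrt(-18 - 4352) = sqrt(-4370) = I*sqrt(4370)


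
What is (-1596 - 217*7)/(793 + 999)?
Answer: -445/256 ≈ -1.7383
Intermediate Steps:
(-1596 - 217*7)/(793 + 999) = (-1596 - 1519)/1792 = -3115*1/1792 = -445/256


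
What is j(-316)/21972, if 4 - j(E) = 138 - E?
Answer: -75/3662 ≈ -0.020481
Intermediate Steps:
j(E) = -134 + E (j(E) = 4 - (138 - E) = 4 + (-138 + E) = -134 + E)
j(-316)/21972 = (-134 - 316)/21972 = -450*1/21972 = -75/3662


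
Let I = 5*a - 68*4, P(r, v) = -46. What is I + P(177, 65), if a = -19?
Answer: -413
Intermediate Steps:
I = -367 (I = 5*(-19) - 68*4 = -95 - 272 = -367)
I + P(177, 65) = -367 - 46 = -413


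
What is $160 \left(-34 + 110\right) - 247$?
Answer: $11913$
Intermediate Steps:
$160 \left(-34 + 110\right) - 247 = 160 \cdot 76 - 247 = 12160 - 247 = 11913$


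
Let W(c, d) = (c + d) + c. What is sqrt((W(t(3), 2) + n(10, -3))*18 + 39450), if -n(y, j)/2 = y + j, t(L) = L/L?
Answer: sqrt(39270) ≈ 198.17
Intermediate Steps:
t(L) = 1
W(c, d) = d + 2*c
n(y, j) = -2*j - 2*y (n(y, j) = -2*(y + j) = -2*(j + y) = -2*j - 2*y)
sqrt((W(t(3), 2) + n(10, -3))*18 + 39450) = sqrt(((2 + 2*1) + (-2*(-3) - 2*10))*18 + 39450) = sqrt(((2 + 2) + (6 - 20))*18 + 39450) = sqrt((4 - 14)*18 + 39450) = sqrt(-10*18 + 39450) = sqrt(-180 + 39450) = sqrt(39270)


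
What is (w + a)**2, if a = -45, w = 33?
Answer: 144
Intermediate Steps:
(w + a)**2 = (33 - 45)**2 = (-12)**2 = 144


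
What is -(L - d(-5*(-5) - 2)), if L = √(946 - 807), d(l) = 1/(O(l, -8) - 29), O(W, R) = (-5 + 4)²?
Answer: -1/28 - √139 ≈ -11.826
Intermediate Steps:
O(W, R) = 1 (O(W, R) = (-1)² = 1)
d(l) = -1/28 (d(l) = 1/(1 - 29) = 1/(-28) = -1/28)
L = √139 ≈ 11.790
-(L - d(-5*(-5) - 2)) = -(√139 - 1*(-1/28)) = -(√139 + 1/28) = -(1/28 + √139) = -1/28 - √139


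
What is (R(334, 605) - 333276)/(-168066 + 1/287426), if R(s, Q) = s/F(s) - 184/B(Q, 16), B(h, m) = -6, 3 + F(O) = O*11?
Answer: 1054862000815804/531999904260495 ≈ 1.9828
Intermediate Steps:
F(O) = -3 + 11*O (F(O) = -3 + O*11 = -3 + 11*O)
R(s, Q) = 92/3 + s/(-3 + 11*s) (R(s, Q) = s/(-3 + 11*s) - 184/(-6) = s/(-3 + 11*s) - 184*(-⅙) = s/(-3 + 11*s) + 92/3 = 92/3 + s/(-3 + 11*s))
(R(334, 605) - 333276)/(-168066 + 1/287426) = ((-276 + 1015*334)/(3*(-3 + 11*334)) - 333276)/(-168066 + 1/287426) = ((-276 + 339010)/(3*(-3 + 3674)) - 333276)/(-168066 + 1/287426) = ((⅓)*338734/3671 - 333276)/(-48306538115/287426) = ((⅓)*(1/3671)*338734 - 333276)*(-287426/48306538115) = (338734/11013 - 333276)*(-287426/48306538115) = -3670029854/11013*(-287426/48306538115) = 1054862000815804/531999904260495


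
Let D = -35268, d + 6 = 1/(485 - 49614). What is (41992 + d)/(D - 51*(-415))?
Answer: -687576731/230955429 ≈ -2.9771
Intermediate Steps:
d = -294775/49129 (d = -6 + 1/(485 - 49614) = -6 + 1/(-49129) = -6 - 1/49129 = -294775/49129 ≈ -6.0000)
(41992 + d)/(D - 51*(-415)) = (41992 - 294775/49129)/(-35268 - 51*(-415)) = 2062730193/(49129*(-35268 + 21165)) = (2062730193/49129)/(-14103) = (2062730193/49129)*(-1/14103) = -687576731/230955429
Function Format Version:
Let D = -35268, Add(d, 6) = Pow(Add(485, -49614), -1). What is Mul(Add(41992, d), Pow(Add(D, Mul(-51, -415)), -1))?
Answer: Rational(-687576731, 230955429) ≈ -2.9771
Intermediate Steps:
d = Rational(-294775, 49129) (d = Add(-6, Pow(Add(485, -49614), -1)) = Add(-6, Pow(-49129, -1)) = Add(-6, Rational(-1, 49129)) = Rational(-294775, 49129) ≈ -6.0000)
Mul(Add(41992, d), Pow(Add(D, Mul(-51, -415)), -1)) = Mul(Add(41992, Rational(-294775, 49129)), Pow(Add(-35268, Mul(-51, -415)), -1)) = Mul(Rational(2062730193, 49129), Pow(Add(-35268, 21165), -1)) = Mul(Rational(2062730193, 49129), Pow(-14103, -1)) = Mul(Rational(2062730193, 49129), Rational(-1, 14103)) = Rational(-687576731, 230955429)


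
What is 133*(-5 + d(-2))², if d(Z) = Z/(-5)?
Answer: 70357/25 ≈ 2814.3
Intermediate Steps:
d(Z) = -Z/5 (d(Z) = Z*(-⅕) = -Z/5)
133*(-5 + d(-2))² = 133*(-5 - ⅕*(-2))² = 133*(-5 + ⅖)² = 133*(-23/5)² = 133*(529/25) = 70357/25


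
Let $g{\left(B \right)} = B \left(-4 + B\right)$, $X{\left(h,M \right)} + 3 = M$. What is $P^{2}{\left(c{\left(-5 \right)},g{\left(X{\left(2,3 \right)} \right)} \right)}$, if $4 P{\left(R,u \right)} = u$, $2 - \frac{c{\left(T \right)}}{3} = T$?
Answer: $0$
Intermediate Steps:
$X{\left(h,M \right)} = -3 + M$
$c{\left(T \right)} = 6 - 3 T$
$P{\left(R,u \right)} = \frac{u}{4}$
$P^{2}{\left(c{\left(-5 \right)},g{\left(X{\left(2,3 \right)} \right)} \right)} = \left(\frac{\left(-3 + 3\right) \left(-4 + \left(-3 + 3\right)\right)}{4}\right)^{2} = \left(\frac{0 \left(-4 + 0\right)}{4}\right)^{2} = \left(\frac{0 \left(-4\right)}{4}\right)^{2} = \left(\frac{1}{4} \cdot 0\right)^{2} = 0^{2} = 0$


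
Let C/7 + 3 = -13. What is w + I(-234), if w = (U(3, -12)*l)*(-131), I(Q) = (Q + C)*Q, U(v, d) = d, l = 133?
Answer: 290040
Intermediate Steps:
C = -112 (C = -21 + 7*(-13) = -21 - 91 = -112)
I(Q) = Q*(-112 + Q) (I(Q) = (Q - 112)*Q = (-112 + Q)*Q = Q*(-112 + Q))
w = 209076 (w = -12*133*(-131) = -1596*(-131) = 209076)
w + I(-234) = 209076 - 234*(-112 - 234) = 209076 - 234*(-346) = 209076 + 80964 = 290040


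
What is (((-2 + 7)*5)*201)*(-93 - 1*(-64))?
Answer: -145725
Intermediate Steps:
(((-2 + 7)*5)*201)*(-93 - 1*(-64)) = ((5*5)*201)*(-93 + 64) = (25*201)*(-29) = 5025*(-29) = -145725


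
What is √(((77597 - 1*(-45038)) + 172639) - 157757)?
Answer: √137517 ≈ 370.83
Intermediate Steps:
√(((77597 - 1*(-45038)) + 172639) - 157757) = √(((77597 + 45038) + 172639) - 157757) = √((122635 + 172639) - 157757) = √(295274 - 157757) = √137517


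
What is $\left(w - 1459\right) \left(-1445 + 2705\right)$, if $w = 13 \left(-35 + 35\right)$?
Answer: $-1838340$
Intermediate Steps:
$w = 0$ ($w = 13 \cdot 0 = 0$)
$\left(w - 1459\right) \left(-1445 + 2705\right) = \left(0 - 1459\right) \left(-1445 + 2705\right) = \left(-1459\right) 1260 = -1838340$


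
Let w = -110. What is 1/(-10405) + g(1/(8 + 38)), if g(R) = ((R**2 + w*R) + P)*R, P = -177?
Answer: -3949741691/1012781080 ≈ -3.8999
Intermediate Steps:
g(R) = R*(-177 + R**2 - 110*R) (g(R) = ((R**2 - 110*R) - 177)*R = (-177 + R**2 - 110*R)*R = R*(-177 + R**2 - 110*R))
1/(-10405) + g(1/(8 + 38)) = 1/(-10405) + (-177 + (1/(8 + 38))**2 - 110/(8 + 38))/(8 + 38) = -1/10405 + (-177 + (1/46)**2 - 110/46)/46 = -1/10405 + (-177 + (1/46)**2 - 110*1/46)/46 = -1/10405 + (-177 + 1/2116 - 55/23)/46 = -1/10405 + (1/46)*(-379591/2116) = -1/10405 - 379591/97336 = -3949741691/1012781080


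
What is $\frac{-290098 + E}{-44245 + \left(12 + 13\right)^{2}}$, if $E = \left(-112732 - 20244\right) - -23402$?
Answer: $\frac{33306}{3635} \approx 9.1626$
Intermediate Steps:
$E = -109574$ ($E = -132976 + 23402 = -109574$)
$\frac{-290098 + E}{-44245 + \left(12 + 13\right)^{2}} = \frac{-290098 - 109574}{-44245 + \left(12 + 13\right)^{2}} = - \frac{399672}{-44245 + 25^{2}} = - \frac{399672}{-44245 + 625} = - \frac{399672}{-43620} = \left(-399672\right) \left(- \frac{1}{43620}\right) = \frac{33306}{3635}$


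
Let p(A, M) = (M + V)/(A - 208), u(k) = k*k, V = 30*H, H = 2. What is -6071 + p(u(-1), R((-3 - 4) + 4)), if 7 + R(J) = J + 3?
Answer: -1256750/207 ≈ -6071.3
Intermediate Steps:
V = 60 (V = 30*2 = 60)
u(k) = k**2
R(J) = -4 + J (R(J) = -7 + (J + 3) = -7 + (3 + J) = -4 + J)
p(A, M) = (60 + M)/(-208 + A) (p(A, M) = (M + 60)/(A - 208) = (60 + M)/(-208 + A))
-6071 + p(u(-1), R((-3 - 4) + 4)) = -6071 + (60 + (-4 + ((-3 - 4) + 4)))/(-208 + (-1)**2) = -6071 + (60 + (-4 + (-7 + 4)))/(-208 + 1) = -6071 + (60 + (-4 - 3))/(-207) = -6071 - (60 - 7)/207 = -6071 - 1/207*53 = -6071 - 53/207 = -1256750/207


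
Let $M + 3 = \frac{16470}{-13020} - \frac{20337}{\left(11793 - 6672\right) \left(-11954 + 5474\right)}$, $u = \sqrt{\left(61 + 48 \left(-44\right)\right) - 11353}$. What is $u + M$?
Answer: $- \frac{10235817637}{2400315120} + 2 i \sqrt{3351} \approx -4.2644 + 115.78 i$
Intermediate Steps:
$u = 2 i \sqrt{3351}$ ($u = \sqrt{\left(61 - 2112\right) - 11353} = \sqrt{-2051 - 11353} = \sqrt{-13404} = 2 i \sqrt{3351} \approx 115.78 i$)
$M = - \frac{10235817637}{2400315120}$ ($M = -3 - \left(\frac{549}{434} + 20337 \frac{1}{\left(-11954 + 5474\right) \left(11793 - 6672\right)}\right) = -3 - \left(\frac{549}{434} + \frac{20337}{5121 \left(-6480\right)}\right) = -3 - \left(\frac{549}{434} + \frac{20337}{-33184080}\right) = -3 - \frac{3034872277}{2400315120} = - \frac{10235817637}{2400315120} \approx -4.2644$)
$u + M = 2 i \sqrt{3351} - \frac{10235817637}{2400315120} = - \frac{10235817637}{2400315120} + 2 i \sqrt{3351}$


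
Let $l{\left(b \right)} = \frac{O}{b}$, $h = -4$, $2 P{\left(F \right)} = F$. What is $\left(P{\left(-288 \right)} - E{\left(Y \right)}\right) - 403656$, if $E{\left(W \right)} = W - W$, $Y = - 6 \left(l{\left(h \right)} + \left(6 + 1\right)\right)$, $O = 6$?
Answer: $-403800$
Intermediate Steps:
$P{\left(F \right)} = \frac{F}{2}$
$l{\left(b \right)} = \frac{6}{b}$
$Y = -33$ ($Y = - 6 \left(\frac{6}{-4} + \left(6 + 1\right)\right) = - 6 \left(6 \left(- \frac{1}{4}\right) + 7\right) = - 6 \left(- \frac{3}{2} + 7\right) = \left(-6\right) \frac{11}{2} = -33$)
$E{\left(W \right)} = 0$
$\left(P{\left(-288 \right)} - E{\left(Y \right)}\right) - 403656 = \left(\frac{1}{2} \left(-288\right) - 0\right) - 403656 = \left(-144 + 0\right) - 403656 = -144 - 403656 = -403800$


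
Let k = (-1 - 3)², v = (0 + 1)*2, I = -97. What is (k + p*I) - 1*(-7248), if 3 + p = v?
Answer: 7361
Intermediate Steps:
v = 2 (v = 1*2 = 2)
k = 16 (k = (-4)² = 16)
p = -1 (p = -3 + 2 = -1)
(k + p*I) - 1*(-7248) = (16 - 1*(-97)) - 1*(-7248) = (16 + 97) + 7248 = 113 + 7248 = 7361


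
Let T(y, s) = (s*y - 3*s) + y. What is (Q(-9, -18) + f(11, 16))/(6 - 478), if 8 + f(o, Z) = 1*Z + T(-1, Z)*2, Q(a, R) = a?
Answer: 131/472 ≈ 0.27754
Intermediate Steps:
T(y, s) = y - 3*s + s*y (T(y, s) = (-3*s + s*y) + y = y - 3*s + s*y)
f(o, Z) = -10 - 7*Z (f(o, Z) = -8 + (1*Z + (-1 - 3*Z + Z*(-1))*2) = -8 + (Z + (-1 - 3*Z - Z)*2) = -8 + (Z + (-1 - 4*Z)*2) = -8 + (Z + (-2 - 8*Z)) = -8 + (-2 - 7*Z) = -10 - 7*Z)
(Q(-9, -18) + f(11, 16))/(6 - 478) = (-9 + (-10 - 7*16))/(6 - 478) = (-9 + (-10 - 112))/(-472) = (-9 - 122)*(-1/472) = -131*(-1/472) = 131/472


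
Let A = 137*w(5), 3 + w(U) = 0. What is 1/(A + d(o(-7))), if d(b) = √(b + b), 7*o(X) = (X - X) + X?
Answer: -411/168923 - I*√2/168923 ≈ -0.0024331 - 8.3719e-6*I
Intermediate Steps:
w(U) = -3 (w(U) = -3 + 0 = -3)
o(X) = X/7 (o(X) = ((X - X) + X)/7 = (0 + X)/7 = X/7)
d(b) = √2*√b (d(b) = √(2*b) = √2*√b)
A = -411 (A = 137*(-3) = -411)
1/(A + d(o(-7))) = 1/(-411 + √2*√((⅐)*(-7))) = 1/(-411 + √2*√(-1)) = 1/(-411 + √2*I) = 1/(-411 + I*√2)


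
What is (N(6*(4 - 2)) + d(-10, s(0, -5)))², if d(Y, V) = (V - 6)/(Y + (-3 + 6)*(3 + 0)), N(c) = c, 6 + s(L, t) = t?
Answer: 841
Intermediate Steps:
s(L, t) = -6 + t
d(Y, V) = (-6 + V)/(9 + Y) (d(Y, V) = (-6 + V)/(Y + 3*3) = (-6 + V)/(Y + 9) = (-6 + V)/(9 + Y))
(N(6*(4 - 2)) + d(-10, s(0, -5)))² = (6*(4 - 2) + (-6 + (-6 - 5))/(9 - 10))² = (6*2 + (-6 - 11)/(-1))² = (12 - 1*(-17))² = (12 + 17)² = 29² = 841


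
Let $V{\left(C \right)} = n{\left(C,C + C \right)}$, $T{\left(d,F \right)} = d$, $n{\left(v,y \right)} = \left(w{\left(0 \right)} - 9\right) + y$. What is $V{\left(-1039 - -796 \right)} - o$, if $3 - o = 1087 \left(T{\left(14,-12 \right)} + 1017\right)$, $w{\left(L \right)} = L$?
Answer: $1120199$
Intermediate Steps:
$n{\left(v,y \right)} = -9 + y$ ($n{\left(v,y \right)} = \left(0 - 9\right) + y = -9 + y$)
$V{\left(C \right)} = -9 + 2 C$ ($V{\left(C \right)} = -9 + \left(C + C\right) = -9 + 2 C$)
$o = -1120694$ ($o = 3 - 1087 \left(14 + 1017\right) = 3 - 1087 \cdot 1031 = 3 - 1120697 = -1120694$)
$V{\left(-1039 - -796 \right)} - o = \left(-9 + 2 \left(-1039 - -796\right)\right) - -1120694 = \left(-9 + 2 \left(-1039 + 796\right)\right) + 1120694 = \left(-9 + 2 \left(-243\right)\right) + 1120694 = \left(-9 - 486\right) + 1120694 = -495 + 1120694 = 1120199$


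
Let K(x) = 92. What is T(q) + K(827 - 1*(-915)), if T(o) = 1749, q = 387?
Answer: 1841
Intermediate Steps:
T(q) + K(827 - 1*(-915)) = 1749 + 92 = 1841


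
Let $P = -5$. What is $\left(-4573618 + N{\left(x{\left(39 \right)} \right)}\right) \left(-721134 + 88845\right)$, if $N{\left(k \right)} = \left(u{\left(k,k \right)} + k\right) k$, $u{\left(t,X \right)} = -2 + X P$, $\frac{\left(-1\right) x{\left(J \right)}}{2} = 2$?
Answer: $2891883759786$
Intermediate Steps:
$x{\left(J \right)} = -4$ ($x{\left(J \right)} = \left(-2\right) 2 = -4$)
$u{\left(t,X \right)} = -2 - 5 X$ ($u{\left(t,X \right)} = -2 + X \left(-5\right) = -2 - 5 X$)
$N{\left(k \right)} = k \left(-2 - 4 k\right)$ ($N{\left(k \right)} = \left(\left(-2 - 5 k\right) + k\right) k = \left(-2 - 4 k\right) k = k \left(-2 - 4 k\right)$)
$\left(-4573618 + N{\left(x{\left(39 \right)} \right)}\right) \left(-721134 + 88845\right) = \left(-4573618 - - 8 \left(1 + 2 \left(-4\right)\right)\right) \left(-721134 + 88845\right) = \left(-4573618 - - 8 \left(1 - 8\right)\right) \left(-632289\right) = \left(-4573618 - \left(-8\right) \left(-7\right)\right) \left(-632289\right) = \left(-4573618 - 56\right) \left(-632289\right) = \left(-4573674\right) \left(-632289\right) = 2891883759786$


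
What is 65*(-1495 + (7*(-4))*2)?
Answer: -100815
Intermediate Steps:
65*(-1495 + (7*(-4))*2) = 65*(-1495 - 28*2) = 65*(-1495 - 56) = 65*(-1551) = -100815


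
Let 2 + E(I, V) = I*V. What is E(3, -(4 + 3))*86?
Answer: -1978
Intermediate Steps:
E(I, V) = -2 + I*V
E(3, -(4 + 3))*86 = (-2 + 3*(-(4 + 3)))*86 = (-2 + 3*(-1*7))*86 = (-2 + 3*(-7))*86 = (-2 - 21)*86 = -23*86 = -1978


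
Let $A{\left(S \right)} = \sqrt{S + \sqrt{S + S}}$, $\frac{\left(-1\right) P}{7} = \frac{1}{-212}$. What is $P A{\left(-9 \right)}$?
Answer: $\frac{7 \sqrt{-9 + 3 i \sqrt{2}}}{212} \approx 0.022755 + 0.10164 i$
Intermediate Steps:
$P = \frac{7}{212}$ ($P = - \frac{7}{-212} = \left(-7\right) \left(- \frac{1}{212}\right) = \frac{7}{212} \approx 0.033019$)
$A{\left(S \right)} = \sqrt{S + \sqrt{2} \sqrt{S}}$ ($A{\left(S \right)} = \sqrt{S + \sqrt{2 S}} = \sqrt{S + \sqrt{2} \sqrt{S}}$)
$P A{\left(-9 \right)} = \frac{7 \sqrt{-9 + \sqrt{2} \sqrt{-9}}}{212} = \frac{7 \sqrt{-9 + \sqrt{2} \cdot 3 i}}{212} = \frac{7 \sqrt{-9 + 3 i \sqrt{2}}}{212}$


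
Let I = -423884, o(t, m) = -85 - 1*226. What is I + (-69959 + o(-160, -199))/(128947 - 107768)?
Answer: -8977509506/21179 ≈ -4.2389e+5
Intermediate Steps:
o(t, m) = -311 (o(t, m) = -85 - 226 = -311)
I + (-69959 + o(-160, -199))/(128947 - 107768) = -423884 + (-69959 - 311)/(128947 - 107768) = -423884 - 70270/21179 = -8977509506/21179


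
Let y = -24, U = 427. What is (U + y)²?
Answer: 162409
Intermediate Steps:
(U + y)² = (427 - 24)² = 403² = 162409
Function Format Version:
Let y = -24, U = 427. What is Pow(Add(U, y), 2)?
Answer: 162409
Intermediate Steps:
Pow(Add(U, y), 2) = Pow(Add(427, -24), 2) = Pow(403, 2) = 162409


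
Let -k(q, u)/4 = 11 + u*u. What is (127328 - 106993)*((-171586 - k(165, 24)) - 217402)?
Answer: -7862324400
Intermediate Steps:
k(q, u) = -44 - 4*u² (k(q, u) = -4*(11 + u*u) = -4*(11 + u²) = -44 - 4*u²)
(127328 - 106993)*((-171586 - k(165, 24)) - 217402) = (127328 - 106993)*((-171586 - (-44 - 4*24²)) - 217402) = 20335*((-171586 - (-44 - 4*576)) - 217402) = 20335*((-171586 - (-44 - 2304)) - 217402) = 20335*((-171586 - 1*(-2348)) - 217402) = 20335*((-171586 + 2348) - 217402) = 20335*(-169238 - 217402) = 20335*(-386640) = -7862324400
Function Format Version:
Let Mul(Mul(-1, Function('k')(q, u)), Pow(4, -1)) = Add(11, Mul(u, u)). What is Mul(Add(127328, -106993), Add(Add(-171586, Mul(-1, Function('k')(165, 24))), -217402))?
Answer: -7862324400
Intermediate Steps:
Function('k')(q, u) = Add(-44, Mul(-4, Pow(u, 2))) (Function('k')(q, u) = Mul(-4, Add(11, Mul(u, u))) = Mul(-4, Add(11, Pow(u, 2))) = Add(-44, Mul(-4, Pow(u, 2))))
Mul(Add(127328, -106993), Add(Add(-171586, Mul(-1, Function('k')(165, 24))), -217402)) = Mul(Add(127328, -106993), Add(Add(-171586, Mul(-1, Add(-44, Mul(-4, Pow(24, 2))))), -217402)) = Mul(20335, Add(Add(-171586, Mul(-1, Add(-44, Mul(-4, 576)))), -217402)) = Mul(20335, Add(Add(-171586, Mul(-1, Add(-44, -2304))), -217402)) = Mul(20335, Add(Add(-171586, Mul(-1, -2348)), -217402)) = Mul(20335, Add(Add(-171586, 2348), -217402)) = Mul(20335, Add(-169238, -217402)) = Mul(20335, -386640) = -7862324400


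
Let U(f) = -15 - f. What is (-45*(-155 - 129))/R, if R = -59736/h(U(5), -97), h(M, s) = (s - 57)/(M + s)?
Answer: -27335/97071 ≈ -0.28160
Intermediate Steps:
h(M, s) = (-57 + s)/(M + s)
R = -3494556/77 (R = -59736*((-15 - 1*5) - 97)/(-57 - 97) = -59736/(-154/((-15 - 5) - 97)) = -59736/(-154/(-20 - 97)) = -59736/(-154/(-117)) = -59736/((-1/117*(-154))) = -59736/154/117 = -59736*117/154 = -3494556/77 ≈ -45384.)
(-45*(-155 - 129))/R = (-45*(-155 - 129))/(-3494556/77) = -45*(-284)*(-77/3494556) = 12780*(-77/3494556) = -27335/97071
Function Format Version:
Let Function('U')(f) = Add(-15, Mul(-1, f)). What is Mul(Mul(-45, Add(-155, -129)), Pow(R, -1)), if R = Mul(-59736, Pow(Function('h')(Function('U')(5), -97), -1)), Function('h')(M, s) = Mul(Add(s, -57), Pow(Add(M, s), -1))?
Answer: Rational(-27335, 97071) ≈ -0.28160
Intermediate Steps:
Function('h')(M, s) = Mul(Pow(Add(M, s), -1), Add(-57, s)) (Function('h')(M, s) = Mul(Add(-57, s), Pow(Add(M, s), -1)) = Mul(Pow(Add(M, s), -1), Add(-57, s)))
R = Rational(-3494556, 77) (R = Mul(-59736, Pow(Mul(Pow(Add(Add(-15, Mul(-1, 5)), -97), -1), Add(-57, -97)), -1)) = Mul(-59736, Pow(Mul(Pow(Add(Add(-15, -5), -97), -1), -154), -1)) = Mul(-59736, Pow(Mul(Pow(Add(-20, -97), -1), -154), -1)) = Mul(-59736, Pow(Mul(Pow(-117, -1), -154), -1)) = Mul(-59736, Pow(Mul(Rational(-1, 117), -154), -1)) = Mul(-59736, Pow(Rational(154, 117), -1)) = Mul(-59736, Rational(117, 154)) = Rational(-3494556, 77) ≈ -45384.)
Mul(Mul(-45, Add(-155, -129)), Pow(R, -1)) = Mul(Mul(-45, Add(-155, -129)), Pow(Rational(-3494556, 77), -1)) = Mul(Mul(-45, -284), Rational(-77, 3494556)) = Mul(12780, Rational(-77, 3494556)) = Rational(-27335, 97071)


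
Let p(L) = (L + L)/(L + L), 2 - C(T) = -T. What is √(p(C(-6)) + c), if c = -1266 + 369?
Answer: 8*I*√14 ≈ 29.933*I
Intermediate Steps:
C(T) = 2 + T (C(T) = 2 - (-1)*T = 2 + T)
p(L) = 1 (p(L) = (2*L)/((2*L)) = (2*L)*(1/(2*L)) = 1)
c = -897
√(p(C(-6)) + c) = √(1 - 897) = √(-896) = 8*I*√14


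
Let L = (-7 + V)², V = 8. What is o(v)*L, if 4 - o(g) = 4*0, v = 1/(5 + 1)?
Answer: 4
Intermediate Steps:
v = ⅙ (v = 1/6 = ⅙ ≈ 0.16667)
o(g) = 4 (o(g) = 4 - 4*0 = 4 - 1*0 = 4 + 0 = 4)
L = 1 (L = (-7 + 8)² = 1² = 1)
o(v)*L = 4*1 = 4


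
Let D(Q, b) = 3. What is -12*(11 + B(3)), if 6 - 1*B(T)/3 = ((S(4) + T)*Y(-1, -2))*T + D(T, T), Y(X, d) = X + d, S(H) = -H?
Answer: 84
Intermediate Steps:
B(T) = 9 - 3*T*(12 - 3*T) (B(T) = 18 - 3*(((-1*4 + T)*(-1 - 2))*T + 3) = 18 - 3*(((-4 + T)*(-3))*T + 3) = 18 - 3*((12 - 3*T)*T + 3) = 18 - 3*(T*(12 - 3*T) + 3) = 18 - 3*(3 + T*(12 - 3*T)) = 18 + (-9 - 3*T*(12 - 3*T)) = 9 - 3*T*(12 - 3*T))
-12*(11 + B(3)) = -12*(11 + (9 - 36*3 + 9*3²)) = -12*(11 + (9 - 108 + 9*9)) = -12*(11 + (9 - 108 + 81)) = -12*(11 - 18) = -12*(-7) = 84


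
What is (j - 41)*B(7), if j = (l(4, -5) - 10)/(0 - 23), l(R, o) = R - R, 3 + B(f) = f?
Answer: -3732/23 ≈ -162.26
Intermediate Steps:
B(f) = -3 + f
l(R, o) = 0
j = 10/23 (j = (0 - 10)/(0 - 23) = -10/(-23) = -10*(-1/23) = 10/23 ≈ 0.43478)
(j - 41)*B(7) = (10/23 - 41)*(-3 + 7) = -933/23*4 = -3732/23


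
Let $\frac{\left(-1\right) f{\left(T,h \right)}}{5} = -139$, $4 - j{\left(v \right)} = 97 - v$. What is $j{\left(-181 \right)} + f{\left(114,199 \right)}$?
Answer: $421$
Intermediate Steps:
$j{\left(v \right)} = -93 + v$ ($j{\left(v \right)} = 4 - \left(97 - v\right) = 4 + \left(-97 + v\right) = -93 + v$)
$f{\left(T,h \right)} = 695$ ($f{\left(T,h \right)} = \left(-5\right) \left(-139\right) = 695$)
$j{\left(-181 \right)} + f{\left(114,199 \right)} = \left(-93 - 181\right) + 695 = -274 + 695 = 421$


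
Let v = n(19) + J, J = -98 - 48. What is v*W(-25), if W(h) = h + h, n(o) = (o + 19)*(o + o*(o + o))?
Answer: -1400600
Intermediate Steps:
n(o) = (19 + o)*(o + 2*o²) (n(o) = (19 + o)*(o + o*(2*o)) = (19 + o)*(o + 2*o²))
J = -146
W(h) = 2*h
v = 28012 (v = 19*(19 + 2*19² + 39*19) - 146 = 19*(19 + 2*361 + 741) - 146 = 19*(19 + 722 + 741) - 146 = 19*1482 - 146 = 28158 - 146 = 28012)
v*W(-25) = 28012*(2*(-25)) = 28012*(-50) = -1400600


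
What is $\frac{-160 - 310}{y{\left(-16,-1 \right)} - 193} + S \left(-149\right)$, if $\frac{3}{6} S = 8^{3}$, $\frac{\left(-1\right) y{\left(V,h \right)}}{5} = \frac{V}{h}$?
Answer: $- \frac{41652778}{273} \approx -1.5257 \cdot 10^{5}$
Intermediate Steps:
$y{\left(V,h \right)} = - \frac{5 V}{h}$ ($y{\left(V,h \right)} = - 5 \frac{V}{h} = - \frac{5 V}{h}$)
$S = 1024$ ($S = 2 \cdot 8^{3} = 2 \cdot 512 = 1024$)
$\frac{-160 - 310}{y{\left(-16,-1 \right)} - 193} + S \left(-149\right) = \frac{-160 - 310}{\left(-5\right) \left(-16\right) \frac{1}{-1} - 193} + 1024 \left(-149\right) = - \frac{470}{\left(-5\right) \left(-16\right) \left(-1\right) - 193} - 152576 = - \frac{470}{-80 - 193} - 152576 = - \frac{470}{-273} - 152576 = \left(-470\right) \left(- \frac{1}{273}\right) - 152576 = \frac{470}{273} - 152576 = - \frac{41652778}{273}$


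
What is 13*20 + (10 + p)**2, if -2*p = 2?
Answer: 341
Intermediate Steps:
p = -1 (p = -1/2*2 = -1)
13*20 + (10 + p)**2 = 13*20 + (10 - 1)**2 = 260 + 9**2 = 260 + 81 = 341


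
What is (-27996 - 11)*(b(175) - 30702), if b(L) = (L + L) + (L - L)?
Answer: 850068464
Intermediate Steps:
b(L) = 2*L (b(L) = 2*L + 0 = 2*L)
(-27996 - 11)*(b(175) - 30702) = (-27996 - 11)*(2*175 - 30702) = -28007*(350 - 30702) = -28007*(-30352) = 850068464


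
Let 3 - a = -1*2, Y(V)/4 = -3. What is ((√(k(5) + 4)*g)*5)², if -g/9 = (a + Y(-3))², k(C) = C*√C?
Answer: 19448100 + 24310125*√5 ≈ 7.3807e+7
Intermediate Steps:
k(C) = C^(3/2)
Y(V) = -12 (Y(V) = 4*(-3) = -12)
a = 5 (a = 3 - (-1)*2 = 3 - 1*(-2) = 3 + 2 = 5)
g = -441 (g = -9*(5 - 12)² = -9*(-7)² = -9*49 = -441)
((√(k(5) + 4)*g)*5)² = ((√(5^(3/2) + 4)*(-441))*5)² = ((√(5*√5 + 4)*(-441))*5)² = ((√(4 + 5*√5)*(-441))*5)² = (-441*√(4 + 5*√5)*5)² = (-2205*√(4 + 5*√5))² = 19448100 + 24310125*√5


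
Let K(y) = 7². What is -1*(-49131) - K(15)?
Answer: 49082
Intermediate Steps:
K(y) = 49
-1*(-49131) - K(15) = -1*(-49131) - 1*49 = 49131 - 49 = 49082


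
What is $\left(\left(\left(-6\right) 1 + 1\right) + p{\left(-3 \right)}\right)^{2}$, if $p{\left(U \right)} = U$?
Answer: $64$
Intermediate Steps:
$\left(\left(\left(-6\right) 1 + 1\right) + p{\left(-3 \right)}\right)^{2} = \left(\left(\left(-6\right) 1 + 1\right) - 3\right)^{2} = \left(\left(-6 + 1\right) - 3\right)^{2} = \left(-5 - 3\right)^{2} = \left(-8\right)^{2} = 64$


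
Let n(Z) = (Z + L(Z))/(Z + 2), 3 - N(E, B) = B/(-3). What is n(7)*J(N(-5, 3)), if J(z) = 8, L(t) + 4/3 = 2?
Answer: 184/27 ≈ 6.8148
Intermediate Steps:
L(t) = ⅔ (L(t) = -4/3 + 2 = ⅔)
N(E, B) = 3 + B/3 (N(E, B) = 3 - B/(-3) = 3 - (-1)*B/3 = 3 + B/3)
n(Z) = (⅔ + Z)/(2 + Z) (n(Z) = (Z + ⅔)/(Z + 2) = (⅔ + Z)/(2 + Z))
n(7)*J(N(-5, 3)) = ((⅔ + 7)/(2 + 7))*8 = ((23/3)/9)*8 = ((⅑)*(23/3))*8 = (23/27)*8 = 184/27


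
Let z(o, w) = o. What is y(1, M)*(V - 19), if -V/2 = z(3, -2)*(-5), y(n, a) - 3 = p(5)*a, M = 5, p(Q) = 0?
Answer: 33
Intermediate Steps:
y(n, a) = 3 (y(n, a) = 3 + 0*a = 3 + 0 = 3)
V = 30 (V = -6*(-5) = -2*(-15) = 30)
y(1, M)*(V - 19) = 3*(30 - 19) = 3*11 = 33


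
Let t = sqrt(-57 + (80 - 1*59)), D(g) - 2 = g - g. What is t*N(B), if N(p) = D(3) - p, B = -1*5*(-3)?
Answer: -78*I ≈ -78.0*I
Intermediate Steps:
D(g) = 2 (D(g) = 2 + (g - g) = 2 + 0 = 2)
t = 6*I (t = sqrt(-57 + (80 - 59)) = sqrt(-57 + 21) = sqrt(-36) = 6*I ≈ 6.0*I)
B = 15 (B = -5*(-3) = 15)
N(p) = 2 - p
t*N(B) = (6*I)*(2 - 1*15) = (6*I)*(2 - 15) = (6*I)*(-13) = -78*I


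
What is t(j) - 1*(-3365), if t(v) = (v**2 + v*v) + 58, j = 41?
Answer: 6785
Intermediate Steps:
t(v) = 58 + 2*v**2 (t(v) = (v**2 + v**2) + 58 = 2*v**2 + 58 = 58 + 2*v**2)
t(j) - 1*(-3365) = (58 + 2*41**2) - 1*(-3365) = (58 + 2*1681) + 3365 = (58 + 3362) + 3365 = 3420 + 3365 = 6785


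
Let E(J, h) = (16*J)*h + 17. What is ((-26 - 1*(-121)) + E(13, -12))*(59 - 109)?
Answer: 119200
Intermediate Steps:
E(J, h) = 17 + 16*J*h (E(J, h) = 16*J*h + 17 = 17 + 16*J*h)
((-26 - 1*(-121)) + E(13, -12))*(59 - 109) = ((-26 - 1*(-121)) + (17 + 16*13*(-12)))*(59 - 109) = ((-26 + 121) + (17 - 2496))*(-50) = (95 - 2479)*(-50) = -2384*(-50) = 119200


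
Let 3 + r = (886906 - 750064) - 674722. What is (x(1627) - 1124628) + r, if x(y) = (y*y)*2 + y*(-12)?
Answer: 3612223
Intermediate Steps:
r = -537883 (r = -3 + ((886906 - 750064) - 674722) = -3 + (136842 - 674722) = -3 - 537880 = -537883)
x(y) = -12*y + 2*y**2 (x(y) = y**2*2 - 12*y = 2*y**2 - 12*y = -12*y + 2*y**2)
(x(1627) - 1124628) + r = (2*1627*(-6 + 1627) - 1124628) - 537883 = (2*1627*1621 - 1124628) - 537883 = (5274734 - 1124628) - 537883 = 4150106 - 537883 = 3612223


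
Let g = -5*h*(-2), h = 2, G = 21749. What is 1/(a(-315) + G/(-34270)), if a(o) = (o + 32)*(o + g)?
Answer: 34270/2861009201 ≈ 1.1978e-5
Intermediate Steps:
g = 20 (g = -5*2*(-2) = -10*(-2) = 20)
a(o) = (20 + o)*(32 + o) (a(o) = (o + 32)*(o + 20) = (32 + o)*(20 + o) = (20 + o)*(32 + o))
1/(a(-315) + G/(-34270)) = 1/((640 + (-315)² + 52*(-315)) + 21749/(-34270)) = 1/((640 + 99225 - 16380) + 21749*(-1/34270)) = 1/(83485 - 21749/34270) = 1/(2861009201/34270) = 34270/2861009201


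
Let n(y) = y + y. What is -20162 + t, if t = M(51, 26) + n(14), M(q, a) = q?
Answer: -20083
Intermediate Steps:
n(y) = 2*y
t = 79 (t = 51 + 2*14 = 51 + 28 = 79)
-20162 + t = -20162 + 79 = -20083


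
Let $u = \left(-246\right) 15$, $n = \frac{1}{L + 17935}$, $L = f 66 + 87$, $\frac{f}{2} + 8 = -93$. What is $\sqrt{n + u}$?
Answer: $\frac{i \sqrt{81165604310}}{4690} \approx 60.745 i$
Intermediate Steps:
$f = -202$ ($f = -16 + 2 \left(-93\right) = -16 - 186 = -202$)
$L = -13245$ ($L = \left(-202\right) 66 + 87 = -13332 + 87 = -13245$)
$n = \frac{1}{4690}$ ($n = \frac{1}{-13245 + 17935} = \frac{1}{4690} \approx 0.00021322$)
$u = -3690$
$\sqrt{n + u} = \sqrt{\frac{1}{4690} - 3690} = \sqrt{- \frac{17306099}{4690}} = \frac{i \sqrt{81165604310}}{4690}$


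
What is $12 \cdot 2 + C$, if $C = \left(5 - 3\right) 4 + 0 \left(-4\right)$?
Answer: $32$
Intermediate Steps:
$C = 8$ ($C = 2 \cdot 4 + 0 = 8 + 0 = 8$)
$12 \cdot 2 + C = 12 \cdot 2 + 8 = 24 + 8 = 32$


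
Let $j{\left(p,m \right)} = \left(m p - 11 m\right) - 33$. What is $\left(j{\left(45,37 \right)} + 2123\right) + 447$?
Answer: $3795$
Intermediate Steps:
$j{\left(p,m \right)} = -33 - 11 m + m p$ ($j{\left(p,m \right)} = \left(- 11 m + m p\right) - 33 = -33 - 11 m + m p$)
$\left(j{\left(45,37 \right)} + 2123\right) + 447 = \left(\left(-33 - 407 + 37 \cdot 45\right) + 2123\right) + 447 = \left(\left(-33 - 407 + 1665\right) + 2123\right) + 447 = \left(1225 + 2123\right) + 447 = 3348 + 447 = 3795$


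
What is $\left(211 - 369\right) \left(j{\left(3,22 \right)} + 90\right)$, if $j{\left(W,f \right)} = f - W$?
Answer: $-17222$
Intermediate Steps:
$\left(211 - 369\right) \left(j{\left(3,22 \right)} + 90\right) = \left(211 - 369\right) \left(\left(22 - 3\right) + 90\right) = - 158 \left(\left(22 - 3\right) + 90\right) = - 158 \left(19 + 90\right) = \left(-158\right) 109 = -17222$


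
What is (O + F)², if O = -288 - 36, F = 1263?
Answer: 881721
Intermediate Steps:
O = -324
(O + F)² = (-324 + 1263)² = 939² = 881721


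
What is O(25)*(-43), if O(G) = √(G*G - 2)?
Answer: -43*√623 ≈ -1073.3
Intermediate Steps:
O(G) = √(-2 + G²) (O(G) = √(G² - 2) = √(-2 + G²))
O(25)*(-43) = √(-2 + 25²)*(-43) = √(-2 + 625)*(-43) = √623*(-43) = -43*√623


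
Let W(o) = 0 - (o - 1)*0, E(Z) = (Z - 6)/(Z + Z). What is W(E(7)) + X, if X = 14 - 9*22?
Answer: -184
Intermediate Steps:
X = -184 (X = 14 - 198 = -184)
E(Z) = (-6 + Z)/(2*Z) (E(Z) = (-6 + Z)/((2*Z)) = (-6 + Z)*(1/(2*Z)) = (-6 + Z)/(2*Z))
W(o) = 0 (W(o) = 0 - (-1 + o)*0 = 0 + (1 - o)*0 = 0 + 0 = 0)
W(E(7)) + X = 0 - 184 = -184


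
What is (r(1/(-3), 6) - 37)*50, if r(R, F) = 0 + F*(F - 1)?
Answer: -350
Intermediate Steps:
r(R, F) = F*(-1 + F) (r(R, F) = 0 + F*(-1 + F) = F*(-1 + F))
(r(1/(-3), 6) - 37)*50 = (6*(-1 + 6) - 37)*50 = (6*5 - 37)*50 = (30 - 37)*50 = -7*50 = -350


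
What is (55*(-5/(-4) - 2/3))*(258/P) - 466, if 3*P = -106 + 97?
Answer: -19351/6 ≈ -3225.2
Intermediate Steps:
P = -3 (P = (-106 + 97)/3 = (⅓)*(-9) = -3)
(55*(-5/(-4) - 2/3))*(258/P) - 466 = (55*(-5/(-4) - 2/3))*(258/(-3)) - 466 = (55*(-5*(-¼) - 2*⅓))*(258*(-⅓)) - 466 = (55*(5/4 - ⅔))*(-86) - 466 = (55*(7/12))*(-86) - 466 = (385/12)*(-86) - 466 = -16555/6 - 466 = -19351/6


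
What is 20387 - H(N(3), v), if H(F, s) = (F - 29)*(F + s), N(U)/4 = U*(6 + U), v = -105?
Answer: 20150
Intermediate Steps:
N(U) = 4*U*(6 + U) (N(U) = 4*(U*(6 + U)) = 4*U*(6 + U))
H(F, s) = (-29 + F)*(F + s)
20387 - H(N(3), v) = 20387 - ((4*3*(6 + 3))² - 116*3*(6 + 3) - 29*(-105) + (4*3*(6 + 3))*(-105)) = 20387 - ((4*3*9)² - 116*3*9 + 3045 + (4*3*9)*(-105)) = 20387 - (108² - 29*108 + 3045 + 108*(-105)) = 20387 - (11664 - 3132 + 3045 - 11340) = 20387 - 1*237 = 20387 - 237 = 20150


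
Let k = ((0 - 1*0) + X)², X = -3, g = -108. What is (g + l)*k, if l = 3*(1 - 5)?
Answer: -1080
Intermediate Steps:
k = 9 (k = ((0 - 1*0) - 3)² = ((0 + 0) - 3)² = (0 - 3)² = (-3)² = 9)
l = -12 (l = 3*(-4) = -12)
(g + l)*k = (-108 - 12)*9 = -120*9 = -1080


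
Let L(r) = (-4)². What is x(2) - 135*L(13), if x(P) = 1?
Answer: -2159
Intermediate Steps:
L(r) = 16
x(2) - 135*L(13) = 1 - 135*16 = 1 - 2160 = -2159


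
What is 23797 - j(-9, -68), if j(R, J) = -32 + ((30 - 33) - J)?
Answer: 23764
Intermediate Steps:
j(R, J) = -35 - J (j(R, J) = -32 + (-3 - J) = -35 - J)
23797 - j(-9, -68) = 23797 - (-35 - 1*(-68)) = 23797 - (-35 + 68) = 23797 - 1*33 = 23797 - 33 = 23764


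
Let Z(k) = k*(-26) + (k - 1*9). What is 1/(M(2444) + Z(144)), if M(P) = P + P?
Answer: 1/1279 ≈ 0.00078186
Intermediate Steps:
M(P) = 2*P
Z(k) = -9 - 25*k (Z(k) = -26*k + (k - 9) = -26*k + (-9 + k) = -9 - 25*k)
1/(M(2444) + Z(144)) = 1/(2*2444 + (-9 - 25*144)) = 1/(4888 + (-9 - 3600)) = 1/(4888 - 3609) = 1/1279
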